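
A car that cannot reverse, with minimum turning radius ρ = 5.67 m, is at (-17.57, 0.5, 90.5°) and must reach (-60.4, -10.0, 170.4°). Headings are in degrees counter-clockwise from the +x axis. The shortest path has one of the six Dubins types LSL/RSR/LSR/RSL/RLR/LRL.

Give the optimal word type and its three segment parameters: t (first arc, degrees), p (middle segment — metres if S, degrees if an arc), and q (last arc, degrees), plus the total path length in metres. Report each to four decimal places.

LSR: t = 115.2237°, p = 34.7350 m, q = 35.3237°, L = 49.6332 m

Let ψ = atan2(Δy, Δx) = atan2(-10.50, -42.83) = -166.2253° be the start→goal bearing.
Normalize: d = |goal − start| / ρ = 44.098287/5.67 = 7.777476, α = (θ_start − ψ) mod 360° = 256.7253° = 4.480702 rad, β = (θ_goal − ψ) mod 360° = 336.6253° = 5.875220 rad.
Common terms: sin α = -0.973280, cos α = -0.229620, sin β = -0.396742, cos β = 0.917930, cos(α−β) = 0.175367, d² = 60.489127. Work in radians in the unit-radius frame; every candidate has L = ρ·(t + p + q).
LSL: p² = 2 + d² − 2cos(α−β) + 2d(sin α − sin β) = 53.170375; p = √p² = 7.291802; φ = atan2(cos β − cos α, d + sin α − sin β) = 0.158032 rad; t = (φ − α) mod 2π = 1.960516 rad, q = (β − φ) mod 2π = 5.717188 rad → L = 5.67·(1.960516 + 7.291802 + 5.717188) = 5.67·14.969505 = 84.877095 m
RSR: p² = 2 + d² − 2cos(α−β) + 2d(sin β − sin α) = 71.106413; p = √p² = 8.432462; φ = atan2(cos α − cos β, d − sin α + sin β) = -0.136511 rad; t = (α − φ) mod 2π = 4.617213 rad, q = (φ − β) mod 2π = 0.271455 rad → L = 5.67·(4.617213 + 8.432462 + 0.271455) = 5.67·13.321129 = 75.530802 m
LSR: p² = d² − 2 + 2cos(α−β) + 2d(sin α + sin β) = 37.529222; p = √p² = 6.126110; φ = atan2(−cos α − cos β, d + sin α + sin β) − atan2(−2, p) = 0.208549 rad; t = (φ − α) mod 2π = 2.011033 rad, q = (φ − β) mod 2π = 0.616515 rad → L = 5.67·(2.011033 + 6.126110 + 0.616515) = 5.67·8.753657 = 49.633235 m
RSL: p² = d² − 2 + 2cos(α−β) − 2d(sin α + sin β) = 80.150500; p = √p² = 8.952681; φ = atan2(cos α + cos β, d − sin α − sin β) − atan2(2, p) = -0.144684 rad; t = (α − φ) mod 2π = 4.625386 rad, q = (β − φ) mod 2π = 6.019904 rad → L = 5.67·(4.625386 + 8.952681 + 6.019904) = 5.67·19.597970 = 111.120493 m
RLR: c = (6 − d² + 2cos(α−β) + 2d(sin α − sin β))/8 = -7.888302, |c| > 1 → infeasible
LRL: c = (6 − d² + 2cos(α−β) − 2d(sin α − sin β))/8 = -5.646297, |c| > 1 → infeasible
Shortest: LSR with L = 49.633235 m ≈ 49.6332 m
Convert LSR to answer units (arcs ×180/π): t = 2.011033·180/π = 115.2237°, p = ρ·p = 5.67·6.126110 = 34.7350 m, q = 0.616515·180/π = 35.3237°, L = 49.6332 m.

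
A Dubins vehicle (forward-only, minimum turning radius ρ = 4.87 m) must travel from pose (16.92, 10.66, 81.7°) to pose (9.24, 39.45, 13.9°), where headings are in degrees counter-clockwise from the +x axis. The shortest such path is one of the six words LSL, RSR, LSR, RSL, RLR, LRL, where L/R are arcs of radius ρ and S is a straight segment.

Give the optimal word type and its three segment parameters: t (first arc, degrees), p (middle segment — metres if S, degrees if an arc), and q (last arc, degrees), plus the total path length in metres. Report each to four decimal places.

Let ψ = atan2(Δy, Δx) = atan2(28.79, -7.68) = 104.9364° be the start→goal bearing.
Normalize: d = |goal − start| / ρ = 29.796753/4.87 = 6.118430, α = (θ_start − ψ) mod 360° = 336.7636° = 5.877634 rad, β = (θ_goal − ψ) mod 360° = 268.9636° = 4.694301 rad.
Common terms: sin α = -0.394525, cos α = 0.918885, sin β = -0.999836, cos β = -0.018087, cos(α−β) = 0.377841, d² = 37.435183. Work in radians in the unit-radius frame; every candidate has L = ρ·(t + p + q).
LSL: p² = 2 + d² − 2cos(α−β) + 2d(sin α − sin β) = 46.086609; p = √p² = 6.788712; φ = atan2(cos β − cos α, d + sin α − sin β) = -0.138461 rad; t = (φ − α) mod 2π = 0.267090 rad, q = (β − φ) mod 2π = 4.832762 rad → L = 4.87·(0.267090 + 6.788712 + 4.832762) = 4.87·11.888564 = 57.897306 m
RSR: p² = 2 + d² − 2cos(α−β) + 2d(sin β − sin α) = 31.272395; p = √p² = 5.592173; φ = atan2(cos α − cos β, d − sin α + sin β) = 0.168345 rad; t = (α − φ) mod 2π = 5.709289 rad, q = (φ − β) mod 2π = 1.757229 rad → L = 4.87·(5.709289 + 5.592173 + 1.757229) = 4.87·13.058691 = 63.595826 m
LSR: p² = d² − 2 + 2cos(α−β) + 2d(sin α + sin β) = 19.128256; p = √p² = 4.373586; φ = atan2(−cos α − cos β, d + sin α + sin β) − atan2(−2, p) = 0.240479 rad; t = (φ − α) mod 2π = 0.646031 rad, q = (φ − β) mod 2π = 1.829364 rad → L = 4.87·(0.646031 + 4.373586 + 1.829364) = 4.87·6.848981 = 33.354537 m
RSL: p² = d² − 2 + 2cos(α−β) − 2d(sin α + sin β) = 53.253474; p = √p² = 7.297498; φ = atan2(cos α + cos β, d − sin α − sin β) − atan2(2, p) = -0.148166 rad; t = (α − φ) mod 2π = 6.025800 rad, q = (β − φ) mod 2π = 4.842467 rad → L = 4.87·(6.025800 + 7.297498 + 4.842467) = 4.87·18.165765 = 88.467274 m
RLR: c = (6 − d² + 2cos(α−β) + 2d(sin α − sin β))/8 = -2.909049, |c| > 1 → infeasible
LRL: c = (6 − d² + 2cos(α−β) − 2d(sin α − sin β))/8 = -4.760826, |c| > 1 → infeasible
Shortest: LSR with L = 33.354537 m ≈ 33.3545 m
Convert LSR to answer units (arcs ×180/π): t = 0.646031·180/π = 37.0148°, p = ρ·p = 4.87·4.373586 = 21.2994 m, q = 1.829364·180/π = 104.8148°, L = 33.3545 m.

LSR: t = 37.0148°, p = 21.2994 m, q = 104.8148°, L = 33.3545 m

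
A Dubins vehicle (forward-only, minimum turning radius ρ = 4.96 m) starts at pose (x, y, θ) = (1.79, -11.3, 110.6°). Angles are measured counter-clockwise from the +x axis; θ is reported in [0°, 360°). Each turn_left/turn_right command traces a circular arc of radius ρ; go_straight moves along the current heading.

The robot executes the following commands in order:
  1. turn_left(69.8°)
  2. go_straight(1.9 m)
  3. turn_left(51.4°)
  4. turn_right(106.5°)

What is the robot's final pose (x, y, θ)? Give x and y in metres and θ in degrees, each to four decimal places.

(-16.5966, -9.7900, 125.3000°)

set_pose: (x, y, θ) = (1.7900, -11.3000, 110.6000°), ρ = 4.96
turn_left(69.8°): centre at ρ to the left, rotate +69.8° → (-2.8875, -8.0853, 180.4000°)
go_straight(1.9): x += 1.9·cos θ, y += 1.9·sin θ → (-4.7874, -8.0985, 180.4000°)
turn_left(51.4°): centre at ρ to the left, rotate +51.4° → (-8.6507, -9.9911, 231.8000°)
turn_right(106.5°): centre at ρ to the right, rotate −106.5° → (-16.5966, -9.7900, 125.3000°)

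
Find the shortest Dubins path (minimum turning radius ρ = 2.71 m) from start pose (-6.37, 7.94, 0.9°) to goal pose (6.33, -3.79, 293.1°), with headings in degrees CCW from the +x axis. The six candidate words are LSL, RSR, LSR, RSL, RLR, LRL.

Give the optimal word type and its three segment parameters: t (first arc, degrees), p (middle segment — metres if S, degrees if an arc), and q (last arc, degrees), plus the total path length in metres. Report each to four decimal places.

RSR: t = 45.6704°, p = 14.3178 m, q = 22.1296°, L = 17.5246 m

Let ψ = atan2(Δy, Δx) = atan2(-11.73, 12.70) = -42.7262° be the start→goal bearing.
Normalize: d = |goal − start| / ρ = 17.288230/2.71 = 6.379421, α = (θ_start − ψ) mod 360° = 43.6262° = 0.761422 rad, β = (θ_goal − ψ) mod 360° = 335.8262° = 5.861274 rad.
Common terms: sin α = 0.689951, cos α = 0.723856, sin β = -0.409505, cos β = 0.912308, cos(α−β) = 0.377841, d² = 40.697008. Work in radians in the unit-radius frame; every candidate has L = ρ·(t + p + q).
LSL: p² = 2 + d² − 2cos(α−β) + 2d(sin α − sin β) = 55.969116; p = √p² = 7.481251; φ = atan2(cos β − cos α, d + sin α − sin β) = 0.025193 rad; t = (φ − α) mod 2π = 5.546956 rad, q = (β − φ) mod 2π = 5.836081 rad → L = 2.71·(5.546956 + 7.481251 + 5.836081) = 2.71·18.864288 = 51.122221 m
RSR: p² = 2 + d² − 2cos(α−β) + 2d(sin β − sin α) = 27.913538; p = √p² = 5.283326; φ = atan2(cos α − cos β, d − sin α + sin β) = -0.035677 rad; t = (α − φ) mod 2π = 0.797098 rad, q = (φ − β) mod 2π = 0.386235 rad → L = 2.71·(0.797098 + 5.283326 + 0.386235) = 2.71·6.466660 = 17.524648 m
LSR: p² = d² − 2 + 2cos(α−β) + 2d(sin α + sin β) = 43.030858; p = √p² = 6.559791; φ = atan2(−cos α − cos β, d + sin α + sin β) − atan2(−2, p) = 0.055031 rad; t = (φ − α) mod 2π = 5.576794 rad, q = (φ − β) mod 2π = 0.476942 rad → L = 2.71·(5.576794 + 6.559791 + 0.476942) = 2.71·12.613528 = 34.182660 m
RSL: p² = d² − 2 + 2cos(α−β) − 2d(sin α + sin β) = 35.874522; p = √p² = 5.989534; φ = atan2(cos α + cos β, d − sin α − sin β) − atan2(2, p) = -0.060177 rad; t = (α − φ) mod 2π = 0.821599 rad, q = (β − φ) mod 2π = 5.921451 rad → L = 2.71·(0.821599 + 5.989534 + 5.921451) = 2.71·12.732584 = 34.505304 m
RLR: c = (6 − d² + 2cos(α−β) + 2d(sin α − sin β))/8 = -2.489192, |c| > 1 → infeasible
LRL: c = (6 − d² + 2cos(α−β) − 2d(sin α − sin β))/8 = -5.996140, |c| > 1 → infeasible
Shortest: RSR with L = 17.524648 m ≈ 17.5246 m
Convert RSR to answer units (arcs ×180/π): t = 0.797098·180/π = 45.6704°, p = ρ·p = 2.71·5.283326 = 14.3178 m, q = 0.386235·180/π = 22.1296°, L = 17.5246 m.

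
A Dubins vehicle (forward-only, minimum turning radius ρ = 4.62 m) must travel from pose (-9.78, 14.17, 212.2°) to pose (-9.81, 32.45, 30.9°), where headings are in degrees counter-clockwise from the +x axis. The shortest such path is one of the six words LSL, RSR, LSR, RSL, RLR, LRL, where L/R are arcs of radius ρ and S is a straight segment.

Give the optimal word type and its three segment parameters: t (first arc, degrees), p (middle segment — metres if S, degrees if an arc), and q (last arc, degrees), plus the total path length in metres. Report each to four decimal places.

RSR: t = 146.9821°, p = 11.4619 m, q = 34.3179°, L = 26.0808 m

Let ψ = atan2(Δy, Δx) = atan2(18.28, -0.03) = 90.0940° be the start→goal bearing.
Normalize: d = |goal − start| / ρ = 18.280025/4.62 = 3.956715, α = (θ_start − ψ) mod 360° = 122.1060° = 2.131151 rad, β = (θ_goal − ψ) mod 360° = 300.8060° = 5.250055 rad.
Common terms: sin α = 0.847067, cos α = -0.531487, sin β = -0.858907, cos β = 0.512132, cos(α−β) = -0.999743, d² = 15.655596. Work in radians in the unit-radius frame; every candidate has L = ρ·(t + p + q).
LSL: p² = 2 + d² − 2cos(α−β) + 2d(sin α − sin β) = 33.155181; p = √p² = 5.758054; φ = atan2(cos β − cos α, d + sin α − sin β) = 0.182252 rad; t = (φ − α) mod 2π = 4.334287 rad, q = (β − φ) mod 2π = 5.067802 rad → L = 4.62·(4.334287 + 5.758054 + 5.067802) = 4.62·15.160142 = 70.039857 m
RSR: p² = 2 + d² − 2cos(α−β) + 2d(sin β − sin α) = 6.154981; p = √p² = 2.480924; φ = atan2(cos α − cos β, d − sin α + sin β) = -0.434170 rad; t = (α − φ) mod 2π = 2.565321 rad, q = (φ − β) mod 2π = 0.598961 rad → L = 4.62·(2.565321 + 2.480924 + 0.598961) = 4.62·5.645205 = 26.080849 m
LSR: p² = d² − 2 + 2cos(α−β) + 2d(sin α + sin β) = 11.562416; p = √p² = 3.400355; φ = atan2(−cos α − cos β, d + sin α + sin β) − atan2(−2, p) = 0.536585 rad; t = (φ − α) mod 2π = 4.688619 rad, q = (φ − β) mod 2π = 1.569715 rad → L = 4.62·(4.688619 + 3.400355 + 1.569715) = 4.62·9.658689 = 44.623144 m
RSL: p² = d² − 2 + 2cos(α−β) − 2d(sin α + sin β) = 11.749806; p = √p² = 3.427799; φ = atan2(cos α + cos β, d − sin α − sin β) − atan2(2, p) = -0.533049 rad; t = (α − φ) mod 2π = 2.664201 rad, q = (β − φ) mod 2π = 5.783104 rad → L = 4.62·(2.664201 + 3.427799 + 5.783104) = 4.62·11.875104 = 54.862979 m
RLR: c = (6 − d² + 2cos(α−β) + 2d(sin α − sin β))/8 = 0.230627; p = 2π − arccos c = 4.945111 rad; φ = atan2(cos α − cos β, d − sin α + sin β) = -0.434170 rad; t = (α − φ + p/2) mod 2π = 5.037877 rad, q = (α − β − t + p) mod 2π = 3.071516 rad → L = 4.62·(5.037877 + 4.945111 + 3.071516) = 4.62·13.054505 = 60.311811 m
LRL: c = (6 − d² + 2cos(α−β) − 2d(sin α − sin β))/8 = -3.144398, |c| > 1 → infeasible
Shortest: RSR with L = 26.080849 m ≈ 26.0808 m
Convert RSR to answer units (arcs ×180/π): t = 2.565321·180/π = 146.9821°, p = ρ·p = 4.62·2.480924 = 11.4619 m, q = 0.598961·180/π = 34.3179°, L = 26.0808 m.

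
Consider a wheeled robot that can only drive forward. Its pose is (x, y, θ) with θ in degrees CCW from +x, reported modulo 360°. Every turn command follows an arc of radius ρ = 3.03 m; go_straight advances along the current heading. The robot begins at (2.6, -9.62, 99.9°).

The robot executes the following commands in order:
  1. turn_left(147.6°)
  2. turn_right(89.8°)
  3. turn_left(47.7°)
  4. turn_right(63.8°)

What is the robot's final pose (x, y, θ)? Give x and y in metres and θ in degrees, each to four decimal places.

(-12.7645, -10.3290, 141.6000°)

set_pose: (x, y, θ) = (2.6000, -9.6200, 99.9000°), ρ = 3.03
turn_left(147.6°): centre at ρ to the left, rotate +147.6° → (-3.1842, -8.9814, 247.5000°)
turn_right(89.8°): centre at ρ to the right, rotate −89.8° → (-7.1333, -10.6253, 157.7000°)
turn_left(47.7°): centre at ρ to the left, rotate +47.7° → (-9.5828, -10.6915, 205.4000°)
turn_right(63.8°): centre at ρ to the right, rotate −63.8° → (-12.7645, -10.3290, 141.6000°)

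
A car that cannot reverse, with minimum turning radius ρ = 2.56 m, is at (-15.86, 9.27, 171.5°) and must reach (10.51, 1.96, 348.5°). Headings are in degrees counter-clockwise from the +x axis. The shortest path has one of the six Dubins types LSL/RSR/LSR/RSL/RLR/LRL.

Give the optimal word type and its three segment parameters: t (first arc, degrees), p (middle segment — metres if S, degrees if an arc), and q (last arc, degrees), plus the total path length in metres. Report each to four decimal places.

Let ψ = atan2(Δy, Δx) = atan2(-7.31, 26.37) = -15.4938° be the start→goal bearing.
Normalize: d = |goal − start| / ρ = 27.364448/2.56 = 10.689237, α = (θ_start − ψ) mod 360° = 186.9938° = 3.263658 rad, β = (θ_goal − ψ) mod 360° = 3.9938° = 0.069706 rad.
Common terms: sin α = -0.121763, cos α = -0.992559, sin β = 0.069649, cos β = 0.997572, cos(α−β) = -0.998630, d² = 114.259796. Work in radians in the unit-radius frame; every candidate has L = ρ·(t + p + q).
LSL: p² = 2 + d² − 2cos(α−β) + 2d(sin α − sin β) = 114.164954; p = √p² = 10.684800; φ = atan2(cos β − cos α, d + sin α − sin β) = 0.187352 rad; t = (φ − α) mod 2π = 3.206879 rad, q = (β − φ) mod 2π = 6.165539 rad → L = 2.56·(3.206879 + 10.684800 + 6.165539) = 2.56·20.057218 = 51.346479 m
RSR: p² = 2 + d² − 2cos(α−β) + 2d(sin β − sin α) = 122.349156; p = √p² = 11.061155; φ = atan2(cos α − cos β, d − sin α + sin β) = -0.180906 rad; t = (α − φ) mod 2π = 3.444564 rad, q = (φ − β) mod 2π = 6.032574 rad → L = 2.56·(3.444564 + 11.061155 + 6.032574) = 2.56·20.538293 = 52.578030 m
LSR: p² = d² − 2 + 2cos(α−β) + 2d(sin α + sin β) = 109.148432; p = √p² = 10.447413; φ = atan2(−cos α − cos β, d + sin α + sin β) − atan2(−2, p) = 0.188675 rad; t = (φ − α) mod 2π = 3.208202 rad, q = (φ − β) mod 2π = 0.118970 rad → L = 2.56·(3.208202 + 10.447413 + 0.118970) = 2.56·13.774584 = 35.262936 m
RSL: p² = d² − 2 + 2cos(α−β) − 2d(sin α + sin β) = 111.376642; p = √p² = 10.553513; φ = atan2(cos α + cos β, d − sin α − sin β) − atan2(2, p) = -0.186823 rad; t = (α − φ) mod 2π = 3.450481 rad, q = (β − φ) mod 2π = 0.256529 rad → L = 2.56·(3.450481 + 10.553513 + 0.256529) = 2.56·14.260523 = 36.506938 m
RLR: c = (6 − d² + 2cos(α−β) + 2d(sin α − sin β))/8 = -14.293644, |c| > 1 → infeasible
LRL: c = (6 − d² + 2cos(α−β) − 2d(sin α − sin β))/8 = -13.270619, |c| > 1 → infeasible
Shortest: LSR with L = 35.262936 m ≈ 35.2629 m
Convert LSR to answer units (arcs ×180/π): t = 3.208202·180/π = 183.8165°, p = ρ·p = 2.56·10.447413 = 26.7454 m, q = 0.118970·180/π = 6.8165°, L = 35.2629 m.

LSR: t = 183.8165°, p = 26.7454 m, q = 6.8165°, L = 35.2629 m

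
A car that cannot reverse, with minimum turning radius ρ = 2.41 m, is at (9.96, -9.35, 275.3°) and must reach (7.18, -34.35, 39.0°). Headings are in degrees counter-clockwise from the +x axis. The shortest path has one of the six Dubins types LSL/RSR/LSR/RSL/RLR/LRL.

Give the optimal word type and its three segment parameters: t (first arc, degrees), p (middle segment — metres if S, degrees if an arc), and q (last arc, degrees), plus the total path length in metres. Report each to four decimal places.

Let ψ = atan2(Δy, Δx) = atan2(-25.00, -2.78) = -96.3452° be the start→goal bearing.
Normalize: d = |goal − start| / ρ = 25.154093/2.41 = 10.437383, α = (θ_start − ψ) mod 360° = 11.6452° = 0.203247 rad, β = (θ_goal − ψ) mod 360° = 135.3452° = 2.362220 rad.
Common terms: sin α = 0.201851, cos α = 0.979416, sin β = 0.702833, cos β = -0.711354, cos(α−β) = -0.554844, d² = 108.938965. Work in radians in the unit-radius frame; every candidate has L = ρ·(t + p + q).
LSL: p² = 2 + d² − 2cos(α−β) + 2d(sin α − sin β) = 101.590762; p = √p² = 10.079224; φ = atan2(cos β − cos α, d + sin α − sin β) = -0.168545 rad; t = (φ − α) mod 2π = 5.911393 rad, q = (β − φ) mod 2π = 2.530765 rad → L = 2.41·(5.911393 + 10.079224 + 2.530765) = 2.41·18.521382 = 44.636530 m
RSR: p² = 2 + d² − 2cos(α−β) + 2d(sin β − sin α) = 122.506545; p = √p² = 11.068267; φ = atan2(cos α − cos β, d − sin α + sin β) = 0.153359 rad; t = (α − φ) mod 2π = 0.049889 rad, q = (φ − β) mod 2π = 4.074324 rad → L = 2.41·(0.049889 + 11.068267 + 4.074324) = 2.41·15.192480 = 36.613878 m
LSR: p² = d² − 2 + 2cos(α−β) + 2d(sin α + sin β) = 124.714353; p = √p² = 11.167558; φ = atan2(−cos α − cos β, d + sin α + sin β) − atan2(−2, p) = 0.153582 rad; t = (φ − α) mod 2π = 6.233519 rad, q = (φ − β) mod 2π = 4.074547 rad → L = 2.41·(6.233519 + 11.167558 + 4.074547) = 2.41·21.475625 = 51.756255 m
RSL: p² = d² − 2 + 2cos(α−β) − 2d(sin α + sin β) = 86.944199; p = √p² = 9.324387; φ = atan2(cos α + cos β, d − sin α − sin β) − atan2(2, p) = -0.183177 rad; t = (α − φ) mod 2π = 0.386425 rad, q = (β − φ) mod 2π = 2.545397 rad → L = 2.41·(0.386425 + 9.324387 + 2.545397) = 2.41·12.256209 = 29.537463 m
RLR: c = (6 − d² + 2cos(α−β) + 2d(sin α − sin β))/8 = -14.313318, |c| > 1 → infeasible
LRL: c = (6 − d² + 2cos(α−β) − 2d(sin α − sin β))/8 = -11.698845, |c| > 1 → infeasible
Shortest: RSL with L = 29.537463 m ≈ 29.5375 m
Convert RSL to answer units (arcs ×180/π): t = 0.386425·180/π = 22.1405°, p = ρ·p = 2.41·9.324387 = 22.4718 m, q = 2.545397·180/π = 145.8405°, L = 29.5375 m.

RSL: t = 22.1405°, p = 22.4718 m, q = 145.8405°, L = 29.5375 m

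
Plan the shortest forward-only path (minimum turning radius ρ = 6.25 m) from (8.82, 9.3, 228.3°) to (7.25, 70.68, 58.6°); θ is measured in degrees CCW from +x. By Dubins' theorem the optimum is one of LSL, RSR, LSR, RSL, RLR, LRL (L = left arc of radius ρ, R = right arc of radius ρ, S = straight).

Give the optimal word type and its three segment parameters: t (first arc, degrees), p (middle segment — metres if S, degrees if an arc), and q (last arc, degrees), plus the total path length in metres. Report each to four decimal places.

RSR: t = 147.1796°, p = 54.6206 m, q = 22.5204°, L = 73.1320 m

Let ψ = atan2(Δy, Δx) = atan2(61.38, -1.57) = 91.4652° be the start→goal bearing.
Normalize: d = |goal − start| / ρ = 61.400076/6.25 = 9.824012, α = (θ_start − ψ) mod 360° = 136.8348° = 2.388218 rad, β = (θ_goal − ψ) mod 360° = 327.1348° = 5.709579 rad.
Common terms: sin α = 0.684104, cos α = -0.729384, sin β = -0.542665, cos β = 0.839949, cos(α−β) = -0.983885, d² = 96.511214. Work in radians in the unit-radius frame; every candidate has L = ρ·(t + p + q).
LSL: p² = 2 + d² − 2cos(α−β) + 2d(sin α − sin β) = 124.582570; p = √p² = 11.161656; φ = atan2(cos β − cos α, d + sin α − sin β) = 0.141068 rad; t = (φ − α) mod 2π = 4.036036 rad, q = (β − φ) mod 2π = 5.568511 rad → L = 6.25·(4.036036 + 11.161656 + 5.568511) = 6.25·20.766203 = 129.788770 m
RSR: p² = 2 + d² − 2cos(α−β) + 2d(sin β − sin α) = 76.375398; p = √p² = 8.739302; φ = atan2(cos α − cos β, d − sin α + sin β) = -0.180551 rad; t = (α − φ) mod 2π = 2.568769 rad, q = (φ − β) mod 2π = 0.393055 rad → L = 6.25·(2.568769 + 8.739302 + 0.393055) = 6.25·11.701126 = 73.132035 m
LSR: p² = d² − 2 + 2cos(α−β) + 2d(sin α + sin β) = 95.322457; p = √p² = 9.763322; φ = atan2(−cos α − cos β, d + sin α + sin β) − atan2(−2, p) = 0.190959 rad; t = (φ − α) mod 2π = 4.085926 rad, q = (φ − β) mod 2π = 0.764565 rad → L = 6.25·(4.085926 + 9.763322 + 0.764565) = 6.25·14.613813 = 91.336332 m
RSL: p² = d² − 2 + 2cos(α−β) − 2d(sin α + sin β) = 89.764431; p = √p² = 9.474409; φ = atan2(cos α + cos β, d − sin α − sin β) − atan2(2, p) = -0.196622 rad; t = (α − φ) mod 2π = 2.584840 rad, q = (β − φ) mod 2π = 5.906201 rad → L = 6.25·(2.584840 + 9.474409 + 5.906201) = 6.25·17.965450 = 112.284064 m
RLR: c = (6 − d² + 2cos(α−β) + 2d(sin α − sin β))/8 = -8.546925, |c| > 1 → infeasible
LRL: c = (6 − d² + 2cos(α−β) − 2d(sin α − sin β))/8 = -14.572821, |c| > 1 → infeasible
Shortest: RSR with L = 73.132035 m ≈ 73.1320 m
Convert RSR to answer units (arcs ×180/π): t = 2.568769·180/π = 147.1796°, p = ρ·p = 6.25·8.739302 = 54.6206 m, q = 0.393055·180/π = 22.5204°, L = 73.1320 m.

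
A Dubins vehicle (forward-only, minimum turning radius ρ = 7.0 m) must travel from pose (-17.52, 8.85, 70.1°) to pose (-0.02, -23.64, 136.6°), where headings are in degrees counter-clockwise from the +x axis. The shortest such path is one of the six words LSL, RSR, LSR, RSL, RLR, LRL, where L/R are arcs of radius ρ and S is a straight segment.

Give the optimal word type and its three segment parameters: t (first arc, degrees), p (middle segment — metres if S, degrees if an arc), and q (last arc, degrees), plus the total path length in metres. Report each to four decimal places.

Let ψ = atan2(Δy, Δx) = atan2(-32.49, 17.50) = -61.6919° be the start→goal bearing.
Normalize: d = |goal − start| / ρ = 36.903253/7.0 = 5.271893, α = (θ_start − ψ) mod 360° = 131.7919° = 2.300202 rad, β = (θ_goal − ψ) mod 360° = 198.2919° = 3.460846 rad.
Common terms: sin α = 0.745570, cos α = -0.666427, sin β = -0.313858, cos β = -0.949470, cos(α−β) = 0.398749, d² = 27.792859. Work in radians in the unit-radius frame; every candidate has L = ρ·(t + p + q).
LSL: p² = 2 + d² − 2cos(α−β) + 2d(sin α − sin β) = 40.165748; p = √p² = 6.337645; φ = atan2(cos β − cos α, d + sin α − sin β) = -0.044675 rad; t = (φ − α) mod 2π = 3.938308 rad, q = (β − φ) mod 2π = 3.505522 rad → L = 7.0·(3.938308 + 6.337645 + 3.505522) = 7.0·13.781475 = 96.470322 m
RSR: p² = 2 + d² − 2cos(α−β) + 2d(sin β − sin α) = 17.824974; p = √p² = 4.221963; φ = atan2(cos α − cos β, d − sin α + sin β) = 0.067091 rad; t = (α − φ) mod 2π = 2.233111 rad, q = (φ − β) mod 2π = 2.889430 rad → L = 7.0·(2.233111 + 4.221963 + 2.889430) = 7.0·9.344505 = 65.411533 m
LSR: p² = d² − 2 + 2cos(α−β) + 2d(sin α + sin β) = 31.142241; p = √p² = 5.580523; φ = atan2(−cos α − cos β, d + sin α + sin β) − atan2(−2, p) = 0.620206 rad; t = (φ − α) mod 2π = 4.603189 rad, q = (φ − β) mod 2π = 3.442545 rad → L = 7.0·(4.603189 + 5.580523 + 3.442545) = 7.0·13.626257 = 95.383798 m
RSL: p² = d² − 2 + 2cos(α−β) − 2d(sin α + sin β) = 22.038473; p = √p² = 4.694515; φ = atan2(cos α + cos β, d − sin α − sin β) − atan2(2, p) = -0.724958 rad; t = (α − φ) mod 2π = 3.025160 rad, q = (β − φ) mod 2π = 4.185804 rad → L = 7.0·(3.025160 + 4.694515 + 4.185804) = 7.0·11.905480 = 83.338357 m
RLR: c = (6 − d² + 2cos(α−β) + 2d(sin α − sin β))/8 = -1.228122, |c| > 1 → infeasible
LRL: c = (6 − d² + 2cos(α−β) − 2d(sin α − sin β))/8 = -4.020718, |c| > 1 → infeasible
Shortest: RSR with L = 65.411533 m ≈ 65.4115 m
Convert RSR to answer units (arcs ×180/π): t = 2.233111·180/π = 127.9479°, p = ρ·p = 7.0·4.221963 = 29.5537 m, q = 2.889430·180/π = 165.5521°, L = 65.4115 m.

RSR: t = 127.9479°, p = 29.5537 m, q = 165.5521°, L = 65.4115 m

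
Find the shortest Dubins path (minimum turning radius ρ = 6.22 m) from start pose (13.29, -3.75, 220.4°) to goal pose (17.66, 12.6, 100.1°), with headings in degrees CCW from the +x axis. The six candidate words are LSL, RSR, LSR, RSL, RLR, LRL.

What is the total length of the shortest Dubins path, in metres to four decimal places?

Let ψ = atan2(Δy, Δx) = atan2(16.35, 4.37) = 75.0359° be the start→goal bearing.
Normalize: d = |goal − start| / ρ = 16.923930/6.22 = 2.720889, α = (θ_start − ψ) mod 360° = 145.3641° = 2.537083 rad, β = (θ_goal − ψ) mod 360° = 25.0641° = 0.437452 rad.
Common terms: sin α = 0.568359, cos α = -0.822781, sin β = 0.423632, cos β = 0.905834, cos(α−β) = -0.504528, d² = 7.403237. Work in radians in the unit-radius frame; every candidate has L = ρ·(t + p + q).
LSL: p² = 2 + d² − 2cos(α−β) + 2d(sin α − sin β) = 11.199862; p = √p² = 3.346620; φ = atan2(cos β − cos α, d + sin α − sin β) = 0.542788 rad; t = (φ − α) mod 2π = 4.288891 rad, q = (β − φ) mod 2π = 6.177848 rad → L = 6.22·(4.288891 + 3.346620 + 6.177848) = 6.22·13.813359 = 85.919093 m
RSR: p² = 2 + d² − 2cos(α−β) + 2d(sin β − sin α) = 9.624722; p = √p² = 3.102374; φ = atan2(cos α − cos β, d − sin α + sin β) = -0.590999 rad; t = (α − φ) mod 2π = 3.128082 rad, q = (φ − β) mod 2π = 5.254734 rad → L = 6.22·(3.128082 + 3.102374 + 5.254734) = 6.22·11.485190 = 71.437882 m
LSR: p² = d² − 2 + 2cos(α−β) + 2d(sin α + sin β) = 9.792379; p = √p² = 3.129278; φ = atan2(−cos α − cos β, d + sin α + sin β) − atan2(−2, p) = 0.546327 rad; t = (φ − α) mod 2π = 4.292430 rad, q = (φ − β) mod 2π = 0.108875 rad → L = 6.22·(4.292430 + 3.129278 + 0.108875) = 6.22·7.530583 = 46.840225 m
RSL: p² = d² − 2 + 2cos(α−β) − 2d(sin α + sin β) = -1.004015 < 0 → infeasible
RLR: c = (6 − d² + 2cos(α−β) + 2d(sin α − sin β))/8 = -0.203090; p = 2π − arccos c = 4.507876 rad; φ = atan2(cos α − cos β, d − sin α + sin β) = -0.590999 rad; t = (α − φ + p/2) mod 2π = 5.382020 rad, q = (α − β − t + p) mod 2π = 1.225487 rad → L = 6.22·(5.382020 + 4.507876 + 1.225487) = 6.22·11.115383 = 69.137683 m
LRL: c = (6 − d² + 2cos(α−β) − 2d(sin α − sin β))/8 = -0.399983; p = 2π − arccos c = 4.300891 rad; φ = atan2(cos β − cos α, d + sin α − sin β) = 0.542788 rad; t = (φ − α + p/2) mod 2π = 0.156151 rad, q = (β − α − t + p) mod 2π = 2.045109 rad → L = 6.22·(0.156151 + 4.300891 + 2.045109) = 6.22·6.502151 = 40.443378 m
Shortest: LRL with L = 40.443378 m ≈ 40.4434 m

40.4434 m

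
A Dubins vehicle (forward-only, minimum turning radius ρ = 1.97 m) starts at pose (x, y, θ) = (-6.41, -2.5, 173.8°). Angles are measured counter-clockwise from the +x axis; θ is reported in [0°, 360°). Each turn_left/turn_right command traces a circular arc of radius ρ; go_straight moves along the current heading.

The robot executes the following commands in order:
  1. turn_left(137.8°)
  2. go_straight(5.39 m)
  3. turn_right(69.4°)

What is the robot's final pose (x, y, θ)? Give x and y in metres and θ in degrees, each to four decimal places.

set_pose: (x, y, θ) = (-6.4100, -2.5000, 173.8000°), ρ = 1.97
turn_left(137.8°): centre at ρ to the left, rotate +137.8° → (-8.0959, -5.7664, 311.6000°)
go_straight(5.39): x += 5.39·cos θ, y += 5.39·sin θ → (-4.5174, -9.7970, 311.6000°)
turn_right(69.4°): centre at ρ to the right, rotate −69.4° → (-4.2479, -12.0238, 242.2000°)

(-4.2479, -12.0238, 242.2000°)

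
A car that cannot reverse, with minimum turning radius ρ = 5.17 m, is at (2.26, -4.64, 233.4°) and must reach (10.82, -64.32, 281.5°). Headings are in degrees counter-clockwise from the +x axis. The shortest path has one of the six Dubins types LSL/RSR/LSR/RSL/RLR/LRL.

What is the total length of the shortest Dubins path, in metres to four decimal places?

Let ψ = atan2(Δy, Δx) = atan2(-59.68, 8.56) = -81.8376° be the start→goal bearing.
Normalize: d = |goal − start| / ρ = 60.290762/5.17 = 11.661656, α = (θ_start − ψ) mod 360° = 315.2376° = 5.501935 rad, β = (θ_goal − ψ) mod 360° = 3.3376° = 0.058253 rad.
Common terms: sin α = -0.704168, cos α = 0.710034, sin β = 0.058220, cos β = 0.998304, cos(α−β) = 0.667833, d² = 135.994223. Work in radians in the unit-radius frame; every candidate has L = ρ·(t + p + q).
LSL: p² = 2 + d² − 2cos(α−β) + 2d(sin α − sin β) = 118.877150; p = √p² = 10.903080; φ = atan2(cos β − cos α, d + sin α − sin β) = 0.026442 rad; t = (φ − α) mod 2π = 0.807693 rad, q = (β − φ) mod 2π = 0.031810 rad → L = 5.17·(0.807693 + 10.903080 + 0.031810) = 5.17·11.742583 = 60.709155 m
RSR: p² = 2 + d² − 2cos(α−β) + 2d(sin β − sin α) = 154.439967; p = √p² = 12.427388; φ = atan2(cos α − cos β, d − sin α + sin β) = -0.023198 rad; t = (α − φ) mod 2π = 5.525133 rad, q = (φ − β) mod 2π = 6.201734 rad → L = 5.17·(5.525133 + 12.427388 + 6.201734) = 5.17·24.154255 = 124.877498 m
LSR: p² = d² − 2 + 2cos(α−β) + 2d(sin α + sin β) = 120.264242; p = √p² = 10.966505; φ = atan2(−cos α − cos β, d + sin α + sin β) − atan2(−2, p) = 0.026535 rad; t = (φ − α) mod 2π = 0.807785 rad, q = (φ − β) mod 2π = 6.251467 rad → L = 5.17·(0.807785 + 10.966505 + 6.251467) = 5.17·18.025758 = 93.193168 m
RSL: p² = d² − 2 + 2cos(α−β) − 2d(sin α + sin β) = 150.395535; p = √p² = 12.263586; φ = atan2(cos α + cos β, d − sin α − sin β) − atan2(2, p) = -0.023739 rad; t = (α − φ) mod 2π = 5.525674 rad, q = (β − φ) mod 2π = 0.081992 rad → L = 5.17·(5.525674 + 12.263586 + 0.081992) = 5.17·17.871252 = 92.394371 m
RLR: c = (6 − d² + 2cos(α−β) + 2d(sin α − sin β))/8 = -18.304996, |c| > 1 → infeasible
LRL: c = (6 − d² + 2cos(α−β) − 2d(sin α − sin β))/8 = -13.859644, |c| > 1 → infeasible
Shortest: LSL with L = 60.709155 m ≈ 60.7092 m

60.7092 m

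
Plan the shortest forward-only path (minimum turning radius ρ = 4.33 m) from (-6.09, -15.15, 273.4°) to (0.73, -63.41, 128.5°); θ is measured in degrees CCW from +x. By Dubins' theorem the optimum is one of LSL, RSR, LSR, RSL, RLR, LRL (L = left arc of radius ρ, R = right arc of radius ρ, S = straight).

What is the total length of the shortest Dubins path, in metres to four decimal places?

Let ψ = atan2(Δy, Δx) = atan2(-48.26, 6.82) = -81.9563° be the start→goal bearing.
Normalize: d = |goal − start| / ρ = 48.739512/4.33 = 11.256238, α = (θ_start − ψ) mod 360° = 355.3563° = 6.202138 rad, β = (θ_goal − ψ) mod 360° = 210.4563° = 3.673156 rad.
Common terms: sin α = -0.080958, cos α = 0.996717, sin β = -0.506882, cos β = -0.862016, cos(α−β) = -0.818150, d² = 126.702900. Work in radians in the unit-radius frame; every candidate has L = ρ·(t + p + q).
LSL: p² = 2 + d² − 2cos(α−β) + 2d(sin α − sin β) = 139.927790; p = √p² = 11.829108; φ = atan2(cos β − cos α, d + sin α − sin β) = -0.157786 rad; t = (φ − α) mod 2π = 6.206446 rad, q = (β − φ) mod 2π = 3.830942 rad → L = 4.33·(6.206446 + 11.829108 + 3.830942) = 4.33·21.866496 = 94.681929 m
RSR: p² = 2 + d² − 2cos(α−β) + 2d(sin β − sin α) = 120.750609; p = √p² = 10.988658; φ = atan2(cos α − cos β, d − sin α + sin β) = 0.169967 rad; t = (α − φ) mod 2π = 6.032171 rad, q = (φ − β) mod 2π = 2.779996 rad → L = 4.33·(6.032171 + 10.988658 + 2.779996) = 4.33·19.800826 = 85.737575 m
LSR: p² = d² − 2 + 2cos(α−β) + 2d(sin α + sin β) = 109.832864; p = √p² = 10.480118; φ = atan2(−cos α − cos β, d + sin α + sin β) − atan2(−2, p) = 0.175945 rad; t = (φ − α) mod 2π = 0.256992 rad, q = (φ − β) mod 2π = 2.785974 rad → L = 4.33·(0.256992 + 10.480118 + 2.785974) = 4.33·13.523083 = 58.554949 m
RSL: p² = d² − 2 + 2cos(α−β) − 2d(sin α + sin β) = 136.300337; p = √p² = 11.674774; φ = atan2(cos α + cos β, d − sin α − sin β) − atan2(2, p) = -0.158290 rad; t = (α − φ) mod 2π = 0.077243 rad, q = (β − φ) mod 2π = 3.831446 rad → L = 4.33·(0.077243 + 11.674774 + 3.831446) = 4.33·15.583463 = 67.476395 m
RLR: c = (6 − d² + 2cos(α−β) + 2d(sin α − sin β))/8 = -14.093826, |c| > 1 → infeasible
LRL: c = (6 − d² + 2cos(α−β) − 2d(sin α − sin β))/8 = -16.490974, |c| > 1 → infeasible
Shortest: LSR with L = 58.554949 m ≈ 58.5549 m

58.5549 m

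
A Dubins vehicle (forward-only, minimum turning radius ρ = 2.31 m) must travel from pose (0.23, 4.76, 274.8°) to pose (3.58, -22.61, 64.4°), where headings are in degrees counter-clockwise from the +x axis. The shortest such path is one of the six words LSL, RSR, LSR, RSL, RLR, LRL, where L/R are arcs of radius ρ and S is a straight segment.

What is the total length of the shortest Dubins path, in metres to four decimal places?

32.6182 m

Let ψ = atan2(Δy, Δx) = atan2(-27.37, 3.35) = -83.0219° be the start→goal bearing.
Normalize: d = |goal − start| / ρ = 27.574252/2.31 = 11.936906, α = (θ_start − ψ) mod 360° = 357.8219° = 6.245170 rad, β = (θ_goal − ψ) mod 360° = 147.4219° = 2.572997 rad.
Common terms: sin α = -0.038006, cos α = 0.999278, sin β = 0.538449, cos β = -0.842658, cos(α−β) = -0.862514, d² = 142.489721. Work in radians in the unit-radius frame; every candidate has L = ρ·(t + p + q).
LSL: p² = 2 + d² − 2cos(α−β) + 2d(sin α − sin β) = 132.452571; p = √p² = 11.508804; φ = atan2(cos β − cos α, d + sin α − sin β) = -0.160737 rad; t = (φ − α) mod 2π = 6.160463 rad, q = (β − φ) mod 2π = 2.733734 rad → L = 2.31·(6.160463 + 11.508804 + 2.733734) = 2.31·20.403002 = 47.130934 m
RSR: p² = 2 + d² − 2cos(α−β) + 2d(sin β − sin α) = 159.976925; p = √p² = 12.648198; φ = atan2(cos α − cos β, d − sin α + sin β) = 0.146148 rad; t = (α − φ) mod 2π = 6.099022 rad, q = (φ − β) mod 2π = 3.856336 rad → L = 2.31·(6.099022 + 12.648198 + 3.856336) = 2.31·22.603557 = 52.214216 m
LSR: p² = d² − 2 + 2cos(α−β) + 2d(sin α + sin β) = 150.712172; p = √p² = 12.276489; φ = atan2(−cos α − cos β, d + sin α + sin β) − atan2(−2, p) = 0.148902 rad; t = (φ − α) mod 2π = 0.186917 rad, q = (φ − β) mod 2π = 3.859090 rad → L = 2.31·(0.186917 + 12.276489 + 3.859090) = 2.31·16.322496 = 37.704967 m
RSL: p² = d² − 2 + 2cos(α−β) − 2d(sin α + sin β) = 126.817215; p = √p² = 11.261315; φ = atan2(cos α + cos β, d − sin α − sin β) − atan2(2, p) = -0.162073 rad; t = (α − φ) mod 2π = 0.124057 rad, q = (β − φ) mod 2π = 2.735070 rad → L = 2.31·(0.124057 + 11.261315 + 2.735070) = 2.31·14.120442 = 32.618222 m
RLR: c = (6 − d² + 2cos(α−β) + 2d(sin α − sin β))/8 = -18.997116, |c| > 1 → infeasible
LRL: c = (6 − d² + 2cos(α−β) − 2d(sin α − sin β))/8 = -15.556571, |c| > 1 → infeasible
Shortest: RSL with L = 32.618222 m ≈ 32.6182 m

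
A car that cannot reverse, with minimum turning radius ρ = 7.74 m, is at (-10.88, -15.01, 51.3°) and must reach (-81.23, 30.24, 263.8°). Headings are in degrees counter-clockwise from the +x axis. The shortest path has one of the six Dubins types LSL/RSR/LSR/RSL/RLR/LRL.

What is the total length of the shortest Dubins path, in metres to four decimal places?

Let ψ = atan2(Δy, Δx) = atan2(45.25, -70.35) = 147.2504° be the start→goal bearing.
Normalize: d = |goal − start| / ρ = 83.646189/7.74 = 10.807001, α = (θ_start − ψ) mod 360° = 264.0496° = 4.608535 rad, β = (θ_goal − ψ) mod 360° = 116.5496° = 2.034175 rad.
Common terms: sin α = -0.994612, cos α = -0.103667, sin β = 0.894548, cos β = -0.446973, cos(α−β) = -0.843391, d² = 116.791275. Work in radians in the unit-radius frame; every candidate has L = ρ·(t + p + q).
LSL: p² = 2 + d² − 2cos(α−β) + 2d(sin α − sin β) = 79.645758; p = √p² = 8.924447; φ = atan2(cos β − cos α, d + sin α − sin β) = -0.038478 rad; t = (φ − α) mod 2π = 1.636172 rad, q = (β − φ) mod 2π = 2.072652 rad → L = 7.74·(1.636172 + 8.924447 + 2.072652) = 7.74·12.633272 = 97.781524 m
RSR: p² = 2 + d² − 2cos(α−β) + 2d(sin β − sin α) = 161.310358; p = √p² = 12.700801; φ = atan2(cos α − cos β, d − sin α + sin β) = 0.027034 rad; t = (α − φ) mod 2π = 4.581502 rad, q = (φ − β) mod 2π = 4.276044 rad → L = 7.74·(4.581502 + 12.700801 + 4.276044) = 7.74·21.558347 = 166.861609 m
LSR: p² = d² − 2 + 2cos(α−β) + 2d(sin α + sin β) = 110.941697; p = √p² = 10.532886; φ = atan2(−cos α − cos β, d + sin α + sin β) − atan2(−2, p) = 0.239031 rad; t = (φ − α) mod 2π = 1.913680 rad, q = (φ − β) mod 2π = 4.488041 rad → L = 7.74·(1.913680 + 10.532886 + 4.488041) = 7.74·16.934608 = 131.073866 m
RSL: p² = d² − 2 + 2cos(α−β) − 2d(sin α + sin β) = 115.267288; p = √p² = 10.736260; φ = atan2(cos α + cos β, d − sin α − sin β) − atan2(2, p) = -0.234615 rad; t = (α − φ) mod 2π = 4.843151 rad, q = (β − φ) mod 2π = 2.268790 rad → L = 7.74·(4.843151 + 10.736260 + 2.268790) = 7.74·17.848202 = 138.145080 m
RLR: c = (6 − d² + 2cos(α−β) + 2d(sin α − sin β))/8 = -19.163795, |c| > 1 → infeasible
LRL: c = (6 − d² + 2cos(α−β) − 2d(sin α − sin β))/8 = -8.955720, |c| > 1 → infeasible
Shortest: LSL with L = 97.781524 m ≈ 97.7815 m

97.7815 m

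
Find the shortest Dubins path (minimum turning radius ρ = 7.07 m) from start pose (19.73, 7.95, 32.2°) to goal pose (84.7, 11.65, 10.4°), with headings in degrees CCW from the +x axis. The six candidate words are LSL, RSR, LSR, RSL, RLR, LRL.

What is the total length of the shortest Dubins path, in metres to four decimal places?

65.2347 m

Let ψ = atan2(Δy, Δx) = atan2(3.70, 64.97) = 3.2594° be the start→goal bearing.
Normalize: d = |goal − start| / ρ = 65.075271/7.07 = 9.204423, α = (θ_start − ψ) mod 360° = 28.9406° = 0.505108 rad, β = (θ_goal − ψ) mod 360° = 7.1406° = 0.124626 rad.
Common terms: sin α = 0.483902, cos α = 0.875122, sin β = 0.124304, cos β = 0.992244, cos(α−β) = 0.928486, d² = 84.721404. Work in radians in the unit-radius frame; every candidate has L = ρ·(t + p + q).
LSL: p² = 2 + d² − 2cos(α−β) + 2d(sin α − sin β) = 91.484218; p = √p² = 9.564738; φ = atan2(cos β − cos α, d + sin α − sin β) = 0.012245 rad; t = (φ − α) mod 2π = 5.790323 rad, q = (β − φ) mod 2π = 0.112381 rad → L = 7.07·(5.790323 + 9.564738 + 0.112381) = 7.07·15.467442 = 109.354813 m
RSR: p² = 2 + d² − 2cos(α−β) + 2d(sin β − sin α) = 78.244646; p = √p² = 8.845600; φ = atan2(cos α − cos β, d − sin α + sin β) = -0.013241 rad; t = (α − φ) mod 2π = 0.518349 rad, q = (φ − β) mod 2π = 6.145318 rad → L = 7.07·(0.518349 + 8.845600 + 6.145318) = 7.07·15.509267 = 109.650521 m
LSR: p² = d² − 2 + 2cos(α−β) + 2d(sin α + sin β) = 95.774746; p = √p² = 9.786457; φ = atan2(−cos α − cos β, d + sin α + sin β) − atan2(−2, p) = 0.013534 rad; t = (φ − α) mod 2π = 5.791612 rad, q = (φ − β) mod 2π = 6.172093 rad → L = 7.07·(5.791612 + 9.786457 + 6.172093) = 7.07·21.750162 = 153.773648 m
RSL: p² = d² − 2 + 2cos(α−β) − 2d(sin α + sin β) = 73.382005; p = √p² = 8.566330; φ = atan2(cos α + cos β, d − sin α − sin β) − atan2(2, p) = -0.015456 rad; t = (α − φ) mod 2π = 0.520564 rad, q = (β − φ) mod 2π = 0.140082 rad → L = 7.07·(0.520564 + 8.566330 + 0.140082) = 7.07·9.226976 = 65.234719 m
RLR: c = (6 − d² + 2cos(α−β) + 2d(sin α − sin β))/8 = -8.780581, |c| > 1 → infeasible
LRL: c = (6 − d² + 2cos(α−β) − 2d(sin α − sin β))/8 = -10.435527, |c| > 1 → infeasible
Shortest: RSL with L = 65.234719 m ≈ 65.2347 m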